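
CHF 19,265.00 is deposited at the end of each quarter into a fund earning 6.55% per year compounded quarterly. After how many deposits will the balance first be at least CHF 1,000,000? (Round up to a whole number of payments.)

Periodic rate r = 0.0655/4 per quarter; n is counted in quarters.
Ordinary annuity FV: 1,000,000 = 19,265 × [((1+r)^n − 1)/r].
(1+r)^n = 1 + 1,000,000 × r / 19,265, so n = ln(1 + 1,000,000·r/19,265) / ln(1+r) = 37.87.
Round up to a whole number of payments: n = 38.

38 payments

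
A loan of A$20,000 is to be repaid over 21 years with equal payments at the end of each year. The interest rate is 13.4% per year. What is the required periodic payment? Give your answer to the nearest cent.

A$2,885.77

Level ordinary annuity; solve PV = PMT × [(1 − (1+r)^−n)/r] for PMT.
Periodic rate r = 0.134 per year.
With n = 21: PMT = 20,000 / ([(1 − (1+r)^−n)/r]) = A$2,885.77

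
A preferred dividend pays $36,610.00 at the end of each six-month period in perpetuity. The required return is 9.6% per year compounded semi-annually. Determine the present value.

Periodic rate r = 0.096/2 per half-year.
Level perpetuity: PV = PMT / r = 36,610 / (0.096/2) = $762,708.33.

$762,708.33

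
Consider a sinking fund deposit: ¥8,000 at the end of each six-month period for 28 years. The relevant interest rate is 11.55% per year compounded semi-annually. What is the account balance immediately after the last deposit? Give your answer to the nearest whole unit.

¥3,075,043

This is an ordinary annuity: 56 deposits of ¥8,000 at the end of each six-month period.
Periodic rate r = 0.1155/2 per half-year; n is counted in half-years.
FV = PMT × [((1+r)^n − 1)/r] = 8,000 × [(1+r)^56 − 1] / r = ¥3,075,043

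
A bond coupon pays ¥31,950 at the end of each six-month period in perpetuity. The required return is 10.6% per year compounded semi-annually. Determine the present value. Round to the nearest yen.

Periodic rate r = 0.106/2 per half-year.
Level perpetuity: PV = PMT / r = 31,950 / (0.106/2) = ¥602,830.

¥602,830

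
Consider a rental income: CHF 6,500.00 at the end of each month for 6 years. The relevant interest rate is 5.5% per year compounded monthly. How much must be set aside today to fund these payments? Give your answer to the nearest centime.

This is an ordinary annuity: 72 payments of CHF 6,500.00 at the end of each month.
Periodic rate r = 0.055/12 per month; n is counted in months.
PV = PMT × [(1 − (1+r)^−n)/r] = 6,500 × [1 − (1+r)^−72] / r = CHF 397,848.26

CHF 397,848.26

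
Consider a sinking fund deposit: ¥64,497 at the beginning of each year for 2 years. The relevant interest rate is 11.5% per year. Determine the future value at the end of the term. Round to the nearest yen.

This is an annuity due: 2 deposits of ¥64,497 at the beginning of each year.
Periodic rate r = 0.115 per year.
FV = PMT × [((1+r)^n − 1)/r] × (1+r) = 64,497 × [(1+r)^2 − 1] / r × (1+r) = ¥152,098

¥152,098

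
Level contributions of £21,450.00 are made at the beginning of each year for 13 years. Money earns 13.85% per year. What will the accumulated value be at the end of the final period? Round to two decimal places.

This is an annuity due: 13 deposits of £21,450.00 at the beginning of each year.
Periodic rate r = 0.1385 per year.
FV = PMT × [((1+r)^n − 1)/r] × (1+r) = 21,450 × [(1+r)^13 − 1] / r × (1+r) = £775,683.07

£775,683.07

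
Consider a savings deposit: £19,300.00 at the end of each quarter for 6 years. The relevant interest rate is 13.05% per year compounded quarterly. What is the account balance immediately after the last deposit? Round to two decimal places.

£686,721.01

This is an ordinary annuity: 24 deposits of £19,300.00 at the end of each quarter.
Periodic rate r = 0.1305/4 per quarter; n is counted in quarters.
FV = PMT × [((1+r)^n − 1)/r] = 19,300 × [(1+r)^24 − 1] / r = £686,721.01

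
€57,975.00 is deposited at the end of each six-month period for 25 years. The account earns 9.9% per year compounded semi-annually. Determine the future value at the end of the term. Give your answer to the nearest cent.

This is an ordinary annuity: 50 deposits of €57,975.00 at the end of each six-month period.
Periodic rate r = 0.099/2 per half-year; n is counted in half-years.
FV = PMT × [((1+r)^n − 1)/r] = 57,975 × [(1+r)^50 − 1] / r = €11,943,468.06

€11,943,468.06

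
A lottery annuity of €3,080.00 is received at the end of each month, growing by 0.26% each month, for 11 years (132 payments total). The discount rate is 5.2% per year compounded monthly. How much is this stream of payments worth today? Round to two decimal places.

€362,285.12

Periodic rate r = 0.052/12 per month; n is counted in months.
Growing ordinary annuity: PV = PMT₁ × [1 − ((1+g)/(1+r))^n] / (r − g) = 3,080 × [1 − ((1+0.0026)/(1+r))^132] / (r − 0.0026) = €362,285.12.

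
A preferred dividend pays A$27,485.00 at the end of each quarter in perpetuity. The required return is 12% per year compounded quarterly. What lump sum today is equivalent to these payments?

A$916,166.67

Periodic rate r = 0.12/4 per quarter.
Level perpetuity: PV = PMT / r = 27,485 / (0.12/4) = A$916,166.67.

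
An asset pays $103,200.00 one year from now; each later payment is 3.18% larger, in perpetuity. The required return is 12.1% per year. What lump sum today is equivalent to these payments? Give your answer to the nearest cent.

Periodic rate r = 0.121 per year.
Growing perpetuity (Gordon): PV = PMT₁ / (r − g) = 103,200 / (r − 0.0318) = $1,156,950.67.

$1,156,950.67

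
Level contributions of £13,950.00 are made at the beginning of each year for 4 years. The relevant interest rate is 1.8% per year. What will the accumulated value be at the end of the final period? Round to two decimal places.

This is an annuity due: 4 deposits of £13,950.00 at the beginning of each year.
Periodic rate r = 0.018 per year.
FV = PMT × [((1+r)^n − 1)/r] × (1+r) = 13,950 × [(1+r)^4 − 1] / r × (1+r) = £58,356.61

£58,356.61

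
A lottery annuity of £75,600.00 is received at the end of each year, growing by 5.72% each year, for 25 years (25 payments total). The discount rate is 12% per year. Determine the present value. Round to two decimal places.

£919,349.05

Periodic rate r = 0.12 per year.
Growing ordinary annuity: PV = PMT₁ × [1 − ((1+g)/(1+r))^n] / (r − g) = 75,600 × [1 − ((1+0.0572)/(1+r))^25] / (r − 0.0572) = £919,349.05.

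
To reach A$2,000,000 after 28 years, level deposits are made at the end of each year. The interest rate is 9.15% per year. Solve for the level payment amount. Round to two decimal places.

A$17,255.16

Level ordinary annuity; solve FV = PMT × [((1+r)^n − 1)/r] for PMT.
Periodic rate r = 0.0915 per year.
With n = 28: PMT = 2,000,000 / ([((1+r)^n − 1)/r]) = A$17,255.16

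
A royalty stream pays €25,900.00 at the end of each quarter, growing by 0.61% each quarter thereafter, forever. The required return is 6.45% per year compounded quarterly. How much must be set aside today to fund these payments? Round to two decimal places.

Periodic rate r = 0.0645/4 per quarter.
Growing perpetuity (Gordon): PV = PMT₁ / (r − g) = 25,900 / (r − 0.0061) = €2,583,541.15.

€2,583,541.15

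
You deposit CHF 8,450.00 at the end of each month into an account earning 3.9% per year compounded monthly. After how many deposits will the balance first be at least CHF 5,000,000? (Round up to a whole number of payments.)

Periodic rate r = 0.039/12 per month; n is counted in months.
Ordinary annuity FV: 5,000,000 = 8,450 × [((1+r)^n − 1)/r].
(1+r)^n = 1 + 5,000,000 × r / 8,450, so n = ln(1 + 5,000,000·r/8,450) / ln(1+r) = 330.58.
Round up to a whole number of payments: n = 331.

331 payments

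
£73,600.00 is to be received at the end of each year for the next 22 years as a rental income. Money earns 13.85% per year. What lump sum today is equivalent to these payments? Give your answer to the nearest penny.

£500,781.17

This is an ordinary annuity: 22 payments of £73,600.00 at the end of each year.
Periodic rate r = 0.1385 per year.
PV = PMT × [(1 − (1+r)^−n)/r] = 73,600 × [1 − (1+r)^−22] / r = £500,781.17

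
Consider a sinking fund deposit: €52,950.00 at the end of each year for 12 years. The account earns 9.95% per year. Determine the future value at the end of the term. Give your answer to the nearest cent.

€1,128,900.60

This is an ordinary annuity: 12 deposits of €52,950.00 at the end of each year.
Periodic rate r = 0.0995 per year.
FV = PMT × [((1+r)^n − 1)/r] = 52,950 × [(1+r)^12 − 1] / r = €1,128,900.60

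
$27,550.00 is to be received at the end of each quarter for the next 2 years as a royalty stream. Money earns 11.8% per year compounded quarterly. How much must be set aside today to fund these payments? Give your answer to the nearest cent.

$193,801.07

This is an ordinary annuity: 8 payments of $27,550.00 at the end of each quarter.
Periodic rate r = 0.118/4 per quarter; n is counted in quarters.
PV = PMT × [(1 − (1+r)^−n)/r] = 27,550 × [1 − (1+r)^−8] / r = $193,801.07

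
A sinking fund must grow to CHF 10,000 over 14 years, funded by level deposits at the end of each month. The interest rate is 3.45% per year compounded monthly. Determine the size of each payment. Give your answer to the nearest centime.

Level ordinary annuity; solve FV = PMT × [((1+r)^n − 1)/r] for PMT.
Periodic rate r = 0.0345/12 per month; n is counted in months.
With n = 168: PMT = 10,000 / ([((1+r)^n − 1)/r]) = CHF 46.39

CHF 46.39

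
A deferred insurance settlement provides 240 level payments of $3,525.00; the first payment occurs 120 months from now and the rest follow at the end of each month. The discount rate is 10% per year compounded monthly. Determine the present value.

$136,060.25

Ordinary annuity of 240 payments, first payment at period 120.
Periodic rate r = 0.1/12 per month; n is counted in months.
The ordinary-annuity PV formula values the stream one period before the first payment (period 119); discount that back 119 periods:
PV₀ = 3,525 × [1 − (1+r)^−240] / r × (1+r)^−119 = $136,060.25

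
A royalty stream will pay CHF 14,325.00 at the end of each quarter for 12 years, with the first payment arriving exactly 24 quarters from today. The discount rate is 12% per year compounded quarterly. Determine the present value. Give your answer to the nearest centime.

Ordinary annuity of 48 payments, first payment at period 24.
Periodic rate r = 0.12/4 per quarter; n is counted in quarters.
The ordinary-annuity PV formula values the stream one period before the first payment (period 23); discount that back 23 periods:
PV₀ = 14,325 × [1 − (1+r)^−48] / r × (1+r)^−23 = CHF 183,394.83

CHF 183,394.83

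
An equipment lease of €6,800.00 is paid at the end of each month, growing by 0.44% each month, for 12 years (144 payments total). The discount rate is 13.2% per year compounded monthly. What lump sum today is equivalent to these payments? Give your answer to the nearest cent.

€629,100.23

Periodic rate r = 0.132/12 per month; n is counted in months.
Growing ordinary annuity: PV = PMT₁ × [1 − ((1+g)/(1+r))^n] / (r − g) = 6,800 × [1 − ((1+0.0044)/(1+r))^144] / (r − 0.0044) = €629,100.23.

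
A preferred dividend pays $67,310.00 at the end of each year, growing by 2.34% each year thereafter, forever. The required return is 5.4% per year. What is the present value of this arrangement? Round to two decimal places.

$2,199,673.20

Periodic rate r = 0.054 per year.
Growing perpetuity (Gordon): PV = PMT₁ / (r − g) = 67,310 / (r − 0.0234) = $2,199,673.20.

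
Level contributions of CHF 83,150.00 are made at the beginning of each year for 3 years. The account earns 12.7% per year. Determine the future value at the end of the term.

CHF 318,345.13

This is an annuity due: 3 deposits of CHF 83,150.00 at the beginning of each year.
Periodic rate r = 0.127 per year.
FV = PMT × [((1+r)^n − 1)/r] × (1+r) = 83,150 × [(1+r)^3 − 1] / r × (1+r) = CHF 318,345.13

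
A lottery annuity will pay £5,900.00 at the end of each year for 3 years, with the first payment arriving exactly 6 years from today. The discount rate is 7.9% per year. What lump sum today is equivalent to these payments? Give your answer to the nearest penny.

Ordinary annuity of 3 payments, first payment at period 6.
Periodic rate r = 0.079 per year.
The ordinary-annuity PV formula values the stream one period before the first payment (period 5); discount that back 5 periods:
PV₀ = 5,900 × [1 − (1+r)^−3] / r × (1+r)^−5 = £10,415.01

£10,415.01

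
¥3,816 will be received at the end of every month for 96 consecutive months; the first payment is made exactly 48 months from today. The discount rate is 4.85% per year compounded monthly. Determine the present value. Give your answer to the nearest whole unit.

¥250,783

Ordinary annuity of 96 payments, first payment at period 48.
Periodic rate r = 0.0485/12 per month; n is counted in months.
The ordinary-annuity PV formula values the stream one period before the first payment (period 47); discount that back 47 periods:
PV₀ = 3,816 × [1 − (1+r)^−96] / r × (1+r)^−47 = ¥250,783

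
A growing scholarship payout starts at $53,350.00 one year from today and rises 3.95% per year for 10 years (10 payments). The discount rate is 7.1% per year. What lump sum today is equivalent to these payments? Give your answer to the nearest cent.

$437,117.22

Periodic rate r = 0.071 per year.
Growing ordinary annuity: PV = PMT₁ × [1 − ((1+g)/(1+r))^n] / (r − g) = 53,350 × [1 − ((1+0.0395)/(1+r))^10] / (r − 0.0395) = $437,117.22.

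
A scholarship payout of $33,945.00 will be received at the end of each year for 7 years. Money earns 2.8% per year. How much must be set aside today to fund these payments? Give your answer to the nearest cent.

$213,090.24

This is an ordinary annuity: 7 payments of $33,945.00 at the end of each year.
Periodic rate r = 0.028 per year.
PV = PMT × [(1 − (1+r)^−n)/r] = 33,945 × [1 − (1+r)^−7] / r = $213,090.24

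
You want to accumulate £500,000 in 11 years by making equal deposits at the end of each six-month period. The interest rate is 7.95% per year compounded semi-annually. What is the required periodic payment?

Level ordinary annuity; solve FV = PMT × [((1+r)^n − 1)/r] for PMT.
Periodic rate r = 0.0795/2 per half-year; n is counted in half-years.
With n = 22: PMT = 500,000 / ([((1+r)^n − 1)/r]) = £14,641.78

£14,641.78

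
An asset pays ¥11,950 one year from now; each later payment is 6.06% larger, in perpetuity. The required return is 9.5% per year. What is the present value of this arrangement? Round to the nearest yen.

Periodic rate r = 0.095 per year.
Growing perpetuity (Gordon): PV = PMT₁ / (r − g) = 11,950 / (r − 0.0606) = ¥347,384.

¥347,384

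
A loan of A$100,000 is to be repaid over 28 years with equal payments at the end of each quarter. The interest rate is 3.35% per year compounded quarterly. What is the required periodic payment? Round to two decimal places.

A$1,379.60

Level ordinary annuity; solve PV = PMT × [(1 − (1+r)^−n)/r] for PMT.
Periodic rate r = 0.0335/4 per quarter; n is counted in quarters.
With n = 112: PMT = 100,000 / ([(1 − (1+r)^−n)/r]) = A$1,379.60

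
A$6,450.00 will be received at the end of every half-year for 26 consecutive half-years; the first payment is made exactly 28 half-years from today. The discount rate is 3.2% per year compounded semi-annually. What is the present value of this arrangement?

A$88,799.63

Ordinary annuity of 26 payments, first payment at period 28.
Periodic rate r = 0.032/2 per half-year; n is counted in half-years.
The ordinary-annuity PV formula values the stream one period before the first payment (period 27); discount that back 27 periods:
PV₀ = 6,450 × [1 − (1+r)^−26] / r × (1+r)^−27 = A$88,799.63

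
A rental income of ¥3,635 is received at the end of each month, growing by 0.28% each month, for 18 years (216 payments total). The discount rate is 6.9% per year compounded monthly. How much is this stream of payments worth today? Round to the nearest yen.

Periodic rate r = 0.069/12 per month; n is counted in months.
Growing ordinary annuity: PV = PMT₁ × [1 − ((1+g)/(1+r))^n] / (r − g) = 3,635 × [1 − ((1+0.0028)/(1+r))^216] / (r − 0.0028) = ¥578,881.

¥578,881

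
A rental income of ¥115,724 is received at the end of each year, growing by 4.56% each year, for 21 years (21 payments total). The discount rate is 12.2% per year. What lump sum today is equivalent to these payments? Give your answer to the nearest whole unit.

Periodic rate r = 0.122 per year.
Growing ordinary annuity: PV = PMT₁ × [1 − ((1+g)/(1+r))^n] / (r − g) = 115,724 × [1 − ((1+0.0456)/(1+r))^21] / (r − 0.0456) = ¥1,170,237.

¥1,170,237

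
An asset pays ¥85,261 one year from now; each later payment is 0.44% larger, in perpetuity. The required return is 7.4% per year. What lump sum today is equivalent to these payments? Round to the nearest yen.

¥1,225,014

Periodic rate r = 0.074 per year.
Growing perpetuity (Gordon): PV = PMT₁ / (r − g) = 85,261 / (r − 0.0044) = ¥1,225,014.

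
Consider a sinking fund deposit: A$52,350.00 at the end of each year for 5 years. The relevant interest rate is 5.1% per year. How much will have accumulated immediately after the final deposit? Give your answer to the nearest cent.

A$289,845.20

This is an ordinary annuity: 5 deposits of A$52,350.00 at the end of each year.
Periodic rate r = 0.051 per year.
FV = PMT × [((1+r)^n − 1)/r] = 52,350 × [(1+r)^5 − 1] / r = A$289,845.20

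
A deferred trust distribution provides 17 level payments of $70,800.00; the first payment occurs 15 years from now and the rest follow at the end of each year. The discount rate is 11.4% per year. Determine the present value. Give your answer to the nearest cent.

Ordinary annuity of 17 payments, first payment at period 15.
Periodic rate r = 0.114 per year.
The ordinary-annuity PV formula values the stream one period before the first payment (period 14); discount that back 14 periods:
PV₀ = 70,800 × [1 − (1+r)^−17] / r × (1+r)^−14 = $115,142.91

$115,142.91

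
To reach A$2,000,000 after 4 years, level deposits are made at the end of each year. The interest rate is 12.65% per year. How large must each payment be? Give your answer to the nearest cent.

Level ordinary annuity; solve FV = PMT × [((1+r)^n − 1)/r] for PMT.
Periodic rate r = 0.1265 per year.
With n = 4: PMT = 2,000,000 / ([((1+r)^n − 1)/r]) = A$414,504.91

A$414,504.91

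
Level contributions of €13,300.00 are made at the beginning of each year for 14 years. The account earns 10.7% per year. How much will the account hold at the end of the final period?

€433,461.51

This is an annuity due: 14 deposits of €13,300.00 at the beginning of each year.
Periodic rate r = 0.107 per year.
FV = PMT × [((1+r)^n − 1)/r] × (1+r) = 13,300 × [(1+r)^14 − 1] / r × (1+r) = €433,461.51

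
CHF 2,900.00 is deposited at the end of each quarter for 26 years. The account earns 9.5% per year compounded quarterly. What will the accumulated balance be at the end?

CHF 1,280,390.38

This is an ordinary annuity: 104 deposits of CHF 2,900.00 at the end of each quarter.
Periodic rate r = 0.095/4 per quarter; n is counted in quarters.
FV = PMT × [((1+r)^n − 1)/r] = 2,900 × [(1+r)^104 − 1] / r = CHF 1,280,390.38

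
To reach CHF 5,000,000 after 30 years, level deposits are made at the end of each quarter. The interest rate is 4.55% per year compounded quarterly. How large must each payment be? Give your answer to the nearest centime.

CHF 19,709.47

Level ordinary annuity; solve FV = PMT × [((1+r)^n − 1)/r] for PMT.
Periodic rate r = 0.0455/4 per quarter; n is counted in quarters.
With n = 120: PMT = 5,000,000 / ([((1+r)^n − 1)/r]) = CHF 19,709.47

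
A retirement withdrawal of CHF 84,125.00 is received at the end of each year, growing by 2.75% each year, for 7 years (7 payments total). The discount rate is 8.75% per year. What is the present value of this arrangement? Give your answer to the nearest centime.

CHF 459,669.22

Periodic rate r = 0.0875 per year.
Growing ordinary annuity: PV = PMT₁ × [1 − ((1+g)/(1+r))^n] / (r − g) = 84,125 × [1 − ((1+0.0275)/(1+r))^7] / (r − 0.0275) = CHF 459,669.22.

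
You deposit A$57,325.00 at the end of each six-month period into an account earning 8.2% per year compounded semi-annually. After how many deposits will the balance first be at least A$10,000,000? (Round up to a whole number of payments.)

53 payments

Periodic rate r = 0.082/2 per half-year; n is counted in half-years.
Ordinary annuity FV: 10,000,000 = 57,325 × [((1+r)^n − 1)/r].
(1+r)^n = 1 + 10,000,000 × r / 57,325, so n = ln(1 + 10,000,000·r/57,325) / ln(1+r) = 52.22.
Round up to a whole number of payments: n = 53.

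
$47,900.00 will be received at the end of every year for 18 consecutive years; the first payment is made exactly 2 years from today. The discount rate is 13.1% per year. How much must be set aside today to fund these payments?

Ordinary annuity of 18 payments, first payment at period 2.
Periodic rate r = 0.131 per year.
The ordinary-annuity PV formula values the stream one period before the first payment (period 1); discount that back 1 periods:
PV₀ = 47,900 × [1 − (1+r)^−18] / r × (1+r)^−1 = $288,037.57

$288,037.57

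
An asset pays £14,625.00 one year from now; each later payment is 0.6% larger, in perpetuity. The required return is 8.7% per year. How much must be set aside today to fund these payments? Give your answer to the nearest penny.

Periodic rate r = 0.087 per year.
Growing perpetuity (Gordon): PV = PMT₁ / (r − g) = 14,625 / (r − 0.006) = £180,555.56.

£180,555.56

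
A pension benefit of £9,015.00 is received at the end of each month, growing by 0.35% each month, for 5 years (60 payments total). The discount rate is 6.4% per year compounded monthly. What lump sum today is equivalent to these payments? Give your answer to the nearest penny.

£510,080.87

Periodic rate r = 0.064/12 per month; n is counted in months.
Growing ordinary annuity: PV = PMT₁ × [1 − ((1+g)/(1+r))^n] / (r − g) = 9,015 × [1 − ((1+0.0035)/(1+r))^60] / (r − 0.0035) = £510,080.87.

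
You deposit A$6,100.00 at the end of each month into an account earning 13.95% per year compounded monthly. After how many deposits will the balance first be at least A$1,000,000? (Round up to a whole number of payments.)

Periodic rate r = 0.1395/12 per month; n is counted in months.
Ordinary annuity FV: 1,000,000 = 6,100 × [((1+r)^n − 1)/r].
(1+r)^n = 1 + 1,000,000 × r / 6,100, so n = ln(1 + 1,000,000·r/6,100) / ln(1+r) = 92.29.
Round up to a whole number of payments: n = 93.

93 payments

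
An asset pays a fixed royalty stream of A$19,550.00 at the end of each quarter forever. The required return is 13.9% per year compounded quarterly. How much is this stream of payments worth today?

A$562,589.93

Periodic rate r = 0.139/4 per quarter.
Level perpetuity: PV = PMT / r = 19,550 / (0.139/4) = A$562,589.93.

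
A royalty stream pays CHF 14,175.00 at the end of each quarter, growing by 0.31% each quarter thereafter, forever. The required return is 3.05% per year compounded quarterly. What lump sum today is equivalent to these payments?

Periodic rate r = 0.0305/4 per quarter.
Growing perpetuity (Gordon): PV = PMT₁ / (r − g) = 14,175 / (r − 0.0031) = CHF 3,132,596.69.

CHF 3,132,596.69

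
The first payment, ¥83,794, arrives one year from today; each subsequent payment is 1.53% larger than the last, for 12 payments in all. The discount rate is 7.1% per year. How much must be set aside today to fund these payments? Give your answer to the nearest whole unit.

Periodic rate r = 0.071 per year.
Growing ordinary annuity: PV = PMT₁ × [1 − ((1+g)/(1+r))^n] / (r − g) = 83,794 × [1 − ((1+0.0153)/(1+r))^12] / (r − 0.0153) = ¥711,849.

¥711,849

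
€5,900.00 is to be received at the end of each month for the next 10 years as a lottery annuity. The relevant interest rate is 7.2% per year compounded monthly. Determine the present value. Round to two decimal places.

€503,662.76

This is an ordinary annuity: 120 payments of €5,900.00 at the end of each month.
Periodic rate r = 0.072/12 per month; n is counted in months.
PV = PMT × [(1 − (1+r)^−n)/r] = 5,900 × [1 − (1+r)^−120] / r = €503,662.76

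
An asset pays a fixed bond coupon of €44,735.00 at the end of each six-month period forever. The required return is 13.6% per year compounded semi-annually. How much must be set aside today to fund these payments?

€657,867.65

Periodic rate r = 0.136/2 per half-year.
Level perpetuity: PV = PMT / r = 44,735 / (0.136/2) = €657,867.65.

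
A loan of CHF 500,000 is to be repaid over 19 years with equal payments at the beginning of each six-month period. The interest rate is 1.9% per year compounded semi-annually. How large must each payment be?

Level annuity due; solve PV = PMT × [(1 − (1+r)^−n)/r] × (1+r) for PMT.
Periodic rate r = 0.019/2 per half-year; n is counted in half-years.
With n = 38: PMT = 500,000 / ([(1 − (1+r)^−n)/r] × (1+r)) = CHF 15,589.12

CHF 15,589.12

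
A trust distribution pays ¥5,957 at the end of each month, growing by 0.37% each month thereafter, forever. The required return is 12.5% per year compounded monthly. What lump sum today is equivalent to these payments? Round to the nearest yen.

¥886,898

Periodic rate r = 0.125/12 per month.
Growing perpetuity (Gordon): PV = PMT₁ / (r − g) = 5,957 / (r − 0.0037) = ¥886,898.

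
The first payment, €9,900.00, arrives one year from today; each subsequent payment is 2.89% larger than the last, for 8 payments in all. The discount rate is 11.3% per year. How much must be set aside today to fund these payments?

Periodic rate r = 0.113 per year.
Growing ordinary annuity: PV = PMT₁ × [1 − ((1+g)/(1+r))^n] / (r − g) = 9,900 × [1 − ((1+0.0289)/(1+r))^8] / (r − 0.0289) = €54,930.94.

€54,930.94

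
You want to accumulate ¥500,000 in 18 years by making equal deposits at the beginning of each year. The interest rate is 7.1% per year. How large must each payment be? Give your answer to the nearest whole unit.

¥13,600

Level annuity due; solve FV = PMT × [((1+r)^n − 1)/r] × (1+r) for PMT.
Periodic rate r = 0.071 per year.
With n = 18: PMT = 500,000 / ([((1+r)^n − 1)/r] × (1+r)) = ¥13,600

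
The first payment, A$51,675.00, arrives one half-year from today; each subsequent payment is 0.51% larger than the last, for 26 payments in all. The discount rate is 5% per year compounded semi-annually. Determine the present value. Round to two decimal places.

A$1,037,008.76

Periodic rate r = 0.05/2 per half-year; n is counted in half-years.
Growing ordinary annuity: PV = PMT₁ × [1 − ((1+g)/(1+r))^n] / (r − g) = 51,675 × [1 − ((1+0.0051)/(1+r))^26] / (r − 0.0051) = A$1,037,008.76.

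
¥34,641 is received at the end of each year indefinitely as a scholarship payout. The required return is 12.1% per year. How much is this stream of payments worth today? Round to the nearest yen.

¥286,289

Periodic rate r = 0.121 per year.
Level perpetuity: PV = PMT / r = 34,641 / (0.121) = ¥286,289.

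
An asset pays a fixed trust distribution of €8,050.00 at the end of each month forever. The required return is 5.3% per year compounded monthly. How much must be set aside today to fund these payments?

€1,822,641.51

Periodic rate r = 0.053/12 per month.
Level perpetuity: PV = PMT / r = 8,050 / (0.053/12) = €1,822,641.51.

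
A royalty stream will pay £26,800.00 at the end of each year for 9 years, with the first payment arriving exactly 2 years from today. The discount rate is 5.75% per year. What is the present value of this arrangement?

Ordinary annuity of 9 payments, first payment at period 2.
Periodic rate r = 0.0575 per year.
The ordinary-annuity PV formula values the stream one period before the first payment (period 1); discount that back 1 periods:
PV₀ = 26,800 × [1 − (1+r)^−9] / r × (1+r)^−1 = £174,265.04

£174,265.04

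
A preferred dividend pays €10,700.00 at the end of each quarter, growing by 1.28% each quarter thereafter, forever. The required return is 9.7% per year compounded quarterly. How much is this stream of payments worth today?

Periodic rate r = 0.097/4 per quarter.
Growing perpetuity (Gordon): PV = PMT₁ / (r − g) = 10,700 / (r − 0.0128) = €934,497.82.

€934,497.82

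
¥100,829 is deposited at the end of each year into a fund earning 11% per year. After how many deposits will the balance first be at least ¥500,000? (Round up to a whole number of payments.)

Periodic rate r = 0.11 per year.
Ordinary annuity FV: 500,000 = 100,829 × [((1+r)^n − 1)/r].
(1+r)^n = 1 + 500,000 × r / 100,829, so n = ln(1 + 500,000·r/100,829) / ln(1+r) = 4.17.
Round up to a whole number of payments: n = 5.

5 payments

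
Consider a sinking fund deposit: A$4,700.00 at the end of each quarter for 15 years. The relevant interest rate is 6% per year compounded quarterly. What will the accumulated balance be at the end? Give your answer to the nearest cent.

This is an ordinary annuity: 60 deposits of A$4,700.00 at the end of each quarter.
Periodic rate r = 0.06/4 per quarter; n is counted in quarters.
FV = PMT × [((1+r)^n − 1)/r] = 4,700 × [(1+r)^60 − 1] / r = A$452,208.86

A$452,208.86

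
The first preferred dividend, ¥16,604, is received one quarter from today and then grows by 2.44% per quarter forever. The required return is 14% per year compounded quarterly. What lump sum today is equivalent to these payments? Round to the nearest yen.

Periodic rate r = 0.14/4 per quarter.
Growing perpetuity (Gordon): PV = PMT₁ / (r − g) = 16,604 / (r − 0.0244) = ¥1,566,415.

¥1,566,415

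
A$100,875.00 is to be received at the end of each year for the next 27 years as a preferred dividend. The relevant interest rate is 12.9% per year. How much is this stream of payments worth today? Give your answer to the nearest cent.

A$752,433.55

This is an ordinary annuity: 27 payments of A$100,875.00 at the end of each year.
Periodic rate r = 0.129 per year.
PV = PMT × [(1 − (1+r)^−n)/r] = 100,875 × [1 − (1+r)^−27] / r = A$752,433.55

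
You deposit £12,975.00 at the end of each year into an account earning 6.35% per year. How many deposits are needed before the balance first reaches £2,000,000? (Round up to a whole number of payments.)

Periodic rate r = 0.0635 per year.
Ordinary annuity FV: 2,000,000 = 12,975 × [((1+r)^n − 1)/r].
(1+r)^n = 1 + 2,000,000 × r / 12,975, so n = ln(1 + 2,000,000·r/12,975) / ln(1+r) = 38.63.
Round up to a whole number of payments: n = 39.

39 payments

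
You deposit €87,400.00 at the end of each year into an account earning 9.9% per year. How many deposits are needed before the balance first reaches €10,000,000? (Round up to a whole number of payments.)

27 payments

Periodic rate r = 0.099 per year.
Ordinary annuity FV: 10,000,000 = 87,400 × [((1+r)^n − 1)/r].
(1+r)^n = 1 + 10,000,000 × r / 87,400, so n = ln(1 + 10,000,000·r/87,400) / ln(1+r) = 26.61.
Round up to a whole number of payments: n = 27.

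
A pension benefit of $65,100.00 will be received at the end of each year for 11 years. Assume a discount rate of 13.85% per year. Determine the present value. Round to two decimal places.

This is an ordinary annuity: 11 payments of $65,100.00 at the end of each year.
Periodic rate r = 0.1385 per year.
PV = PMT × [(1 − (1+r)^−n)/r] = 65,100 × [1 − (1+r)^−11] / r = $357,194.87

$357,194.87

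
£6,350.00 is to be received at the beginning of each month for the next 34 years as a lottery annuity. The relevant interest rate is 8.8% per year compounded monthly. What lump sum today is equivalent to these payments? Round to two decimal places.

This is an annuity due: 408 payments of £6,350.00 at the beginning of each month.
Periodic rate r = 0.088/12 per month; n is counted in months.
PV = PMT × [(1 − (1+r)^−n)/r] × (1+r) = 6,350 × [1 − (1+r)^−408] / r × (1+r) = £828,002.52

£828,002.52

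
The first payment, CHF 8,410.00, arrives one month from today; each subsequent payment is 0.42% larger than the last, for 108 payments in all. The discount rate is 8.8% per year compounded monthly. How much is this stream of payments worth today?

CHF 766,845.88

Periodic rate r = 0.088/12 per month; n is counted in months.
Growing ordinary annuity: PV = PMT₁ × [1 − ((1+g)/(1+r))^n] / (r − g) = 8,410 × [1 − ((1+0.0042)/(1+r))^108] / (r − 0.0042) = CHF 766,845.88.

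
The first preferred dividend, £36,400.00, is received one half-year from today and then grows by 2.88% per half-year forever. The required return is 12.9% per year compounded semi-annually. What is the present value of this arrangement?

Periodic rate r = 0.129/2 per half-year.
Growing perpetuity (Gordon): PV = PMT₁ / (r − g) = 36,400 / (r − 0.0288) = £1,019,607.84.

£1,019,607.84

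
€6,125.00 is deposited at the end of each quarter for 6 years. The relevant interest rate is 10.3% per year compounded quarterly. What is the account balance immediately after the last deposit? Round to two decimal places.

This is an ordinary annuity: 24 deposits of €6,125.00 at the end of each quarter.
Periodic rate r = 0.103/4 per quarter; n is counted in quarters.
FV = PMT × [((1+r)^n − 1)/r] = 6,125 × [(1+r)^24 − 1] / r = €199,986.04

€199,986.04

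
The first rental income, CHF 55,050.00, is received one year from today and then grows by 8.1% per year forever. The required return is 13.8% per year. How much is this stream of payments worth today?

Periodic rate r = 0.138 per year.
Growing perpetuity (Gordon): PV = PMT₁ / (r − g) = 55,050 / (r − 0.081) = CHF 965,789.47.

CHF 965,789.47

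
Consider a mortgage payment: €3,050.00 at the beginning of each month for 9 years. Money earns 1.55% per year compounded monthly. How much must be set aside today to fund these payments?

€307,668.48

This is an annuity due: 108 payments of €3,050.00 at the beginning of each month.
Periodic rate r = 0.0155/12 per month; n is counted in months.
PV = PMT × [(1 − (1+r)^−n)/r] × (1+r) = 3,050 × [1 − (1+r)^−108] / r × (1+r) = €307,668.48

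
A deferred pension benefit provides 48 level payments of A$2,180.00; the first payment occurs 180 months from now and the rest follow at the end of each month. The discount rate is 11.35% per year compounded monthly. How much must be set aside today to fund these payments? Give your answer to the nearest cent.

Ordinary annuity of 48 payments, first payment at period 180.
Periodic rate r = 0.1135/12 per month; n is counted in months.
The ordinary-annuity PV formula values the stream one period before the first payment (period 179); discount that back 179 periods:
PV₀ = 2,180 × [1 − (1+r)^−48] / r × (1+r)^−179 = A$15,538.02

A$15,538.02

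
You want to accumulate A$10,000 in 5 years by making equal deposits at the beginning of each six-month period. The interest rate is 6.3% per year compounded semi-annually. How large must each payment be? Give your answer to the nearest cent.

Level annuity due; solve FV = PMT × [((1+r)^n − 1)/r] × (1+r) for PMT.
Periodic rate r = 0.063/2 per half-year; n is counted in half-years.
With n = 10: PMT = 10,000 / ([((1+r)^n − 1)/r] × (1+r)) = A$839.84

A$839.84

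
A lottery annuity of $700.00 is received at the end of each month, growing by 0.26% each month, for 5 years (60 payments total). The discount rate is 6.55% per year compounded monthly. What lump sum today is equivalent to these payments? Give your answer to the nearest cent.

$38,453.84

Periodic rate r = 0.0655/12 per month; n is counted in months.
Growing ordinary annuity: PV = PMT₁ × [1 − ((1+g)/(1+r))^n] / (r − g) = 700 × [1 − ((1+0.0026)/(1+r))^60] / (r − 0.0026) = $38,453.84.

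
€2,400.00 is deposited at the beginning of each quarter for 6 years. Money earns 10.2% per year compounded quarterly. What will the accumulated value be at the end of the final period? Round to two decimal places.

€80,111.62

This is an annuity due: 24 deposits of €2,400.00 at the beginning of each quarter.
Periodic rate r = 0.102/4 per quarter; n is counted in quarters.
FV = PMT × [((1+r)^n − 1)/r] × (1+r) = 2,400 × [(1+r)^24 − 1] / r × (1+r) = €80,111.62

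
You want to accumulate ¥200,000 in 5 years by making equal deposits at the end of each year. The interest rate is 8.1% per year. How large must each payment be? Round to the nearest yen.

Level ordinary annuity; solve FV = PMT × [((1+r)^n − 1)/r] for PMT.
Periodic rate r = 0.081 per year.
With n = 5: PMT = 200,000 / ([((1+r)^n − 1)/r]) = ¥34,023

¥34,023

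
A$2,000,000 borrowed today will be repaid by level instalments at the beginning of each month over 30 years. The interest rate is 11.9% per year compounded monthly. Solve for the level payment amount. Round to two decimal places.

Level annuity due; solve PV = PMT × [(1 − (1+r)^−n)/r] × (1+r) for PMT.
Periodic rate r = 0.119/12 per month; n is counted in months.
With n = 360: PMT = 2,000,000 / ([(1 − (1+r)^−n)/r] × (1+r)) = A$20,217.94

A$20,217.94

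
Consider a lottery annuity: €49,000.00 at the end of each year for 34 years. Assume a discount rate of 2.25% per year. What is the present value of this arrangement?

€1,155,754.48

This is an ordinary annuity: 34 payments of €49,000.00 at the end of each year.
Periodic rate r = 0.0225 per year.
PV = PMT × [(1 − (1+r)^−n)/r] = 49,000 × [1 − (1+r)^−34] / r = €1,155,754.48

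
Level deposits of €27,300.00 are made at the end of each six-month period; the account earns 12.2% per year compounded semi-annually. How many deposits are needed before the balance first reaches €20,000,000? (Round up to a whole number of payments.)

65 payments

Periodic rate r = 0.122/2 per half-year; n is counted in half-years.
Ordinary annuity FV: 20,000,000 = 27,300 × [((1+r)^n − 1)/r].
(1+r)^n = 1 + 20,000,000 × r / 27,300, so n = ln(1 + 20,000,000·r/27,300) / ln(1+r) = 64.55.
Round up to a whole number of payments: n = 65.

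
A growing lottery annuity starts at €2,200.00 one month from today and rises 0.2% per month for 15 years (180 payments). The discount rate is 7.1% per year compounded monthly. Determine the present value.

€283,388.00

Periodic rate r = 0.071/12 per month; n is counted in months.
Growing ordinary annuity: PV = PMT₁ × [1 − ((1+g)/(1+r))^n] / (r − g) = 2,200 × [1 − ((1+0.002)/(1+r))^180] / (r − 0.002) = €283,388.00.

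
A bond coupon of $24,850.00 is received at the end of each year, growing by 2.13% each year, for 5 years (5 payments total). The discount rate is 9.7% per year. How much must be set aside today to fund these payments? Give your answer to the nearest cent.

Periodic rate r = 0.097 per year.
Growing ordinary annuity: PV = PMT₁ × [1 − ((1+g)/(1+r))^n] / (r − g) = 24,850 × [1 − ((1+0.0213)/(1+r))^5] / (r − 0.0213) = $98,673.63.

$98,673.63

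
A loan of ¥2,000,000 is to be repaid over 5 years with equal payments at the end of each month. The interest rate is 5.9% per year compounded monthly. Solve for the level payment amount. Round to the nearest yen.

Level ordinary annuity; solve PV = PMT × [(1 − (1+r)^−n)/r] for PMT.
Periodic rate r = 0.059/12 per month; n is counted in months.
With n = 60: PMT = 2,000,000 / ([(1 − (1+r)^−n)/r]) = ¥38,573

¥38,573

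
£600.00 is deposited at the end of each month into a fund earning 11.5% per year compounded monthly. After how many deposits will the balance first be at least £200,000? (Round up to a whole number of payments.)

151 payments

Periodic rate r = 0.115/12 per month; n is counted in months.
Ordinary annuity FV: 200,000 = 600 × [((1+r)^n − 1)/r].
(1+r)^n = 1 + 200,000 × r / 600, so n = ln(1 + 200,000·r/600) / ln(1+r) = 150.33.
Round up to a whole number of payments: n = 151.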